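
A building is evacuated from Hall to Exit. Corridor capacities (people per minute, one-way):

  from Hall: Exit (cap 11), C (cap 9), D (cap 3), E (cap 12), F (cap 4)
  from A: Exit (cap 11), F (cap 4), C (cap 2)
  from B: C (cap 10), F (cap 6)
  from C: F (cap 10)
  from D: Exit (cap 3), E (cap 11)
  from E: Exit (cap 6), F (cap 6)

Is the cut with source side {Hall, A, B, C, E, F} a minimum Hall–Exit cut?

No — its capacity is 31, but the minimum cut has capacity 20.

Given cut capacity: 3 + 11 + 11 + 6 = 31.
Augment Hall→Exit: bottleneck 11, flow now 11.
Augment Hall→D→Exit: bottleneck 3, flow now 14.
Augment Hall→E→Exit: bottleneck 6, flow now 20.
No augmenting path remains; maximum flow = 20.
In the residual graph, reachable from Hall: {Hall, C, E, F}.
Min-cut edges: Hall→D (3), Hall→Exit (11), E→Exit (6); capacity 3 + 11 + 6 = 20.
Cut capacity 31 exceeds the max flow 20, so it is not minimum.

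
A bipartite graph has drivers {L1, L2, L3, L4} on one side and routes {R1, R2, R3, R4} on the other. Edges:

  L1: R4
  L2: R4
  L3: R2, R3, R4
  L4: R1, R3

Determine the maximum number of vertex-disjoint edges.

Unit-capacity flow: source→left, listed edges, right→sink; max matching = max flow.
Augmenting path L1→R4 (+1); matched 1.
Augmenting path L3→R2 (+1); matched 2.
Augmenting path L4→R1 (+1); matched 3.
No augmenting path remains; maximum matching = 3.
König certificate: {L3, L4, R4} is a vertex cover of size 3 (every listed pair touches it), so no matching can be larger.

3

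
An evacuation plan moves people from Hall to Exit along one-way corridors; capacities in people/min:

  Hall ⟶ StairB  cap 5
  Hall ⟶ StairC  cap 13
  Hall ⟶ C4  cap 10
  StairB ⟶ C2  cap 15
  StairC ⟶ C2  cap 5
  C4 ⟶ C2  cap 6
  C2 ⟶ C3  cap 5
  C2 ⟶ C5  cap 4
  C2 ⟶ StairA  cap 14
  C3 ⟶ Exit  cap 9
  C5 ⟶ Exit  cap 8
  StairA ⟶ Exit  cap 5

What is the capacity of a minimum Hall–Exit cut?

14

Augment Hall→StairB→C2→C3→Exit: bottleneck 5, flow now 5.
Augment Hall→StairC→C2→C5→Exit: bottleneck 4, flow now 9.
Augment Hall→StairC→C2→StairA→Exit: bottleneck 1, flow now 10.
Augment Hall→C4→C2→StairA→Exit: bottleneck 4, flow now 14.
No augmenting path remains; maximum flow = 14.
By max-flow min-cut, the minimum cut capacity equals the max flow.
In the residual graph, reachable from Hall: {Hall, StairB, StairC, C4, C2, StairA}.
Min-cut edges: C2→C3 (5), C2→C5 (4), StairA→Exit (5); capacity 5 + 4 + 5 = 14.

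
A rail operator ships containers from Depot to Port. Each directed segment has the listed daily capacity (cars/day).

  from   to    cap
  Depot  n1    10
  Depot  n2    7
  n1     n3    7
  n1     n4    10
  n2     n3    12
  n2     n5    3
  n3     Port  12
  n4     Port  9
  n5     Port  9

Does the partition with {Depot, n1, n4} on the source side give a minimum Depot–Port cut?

Given cut capacity: 7 + 7 + 9 = 23.
Augment Depot→n1→n3→Port: bottleneck 7, flow now 7.
Augment Depot→n1→n4→Port: bottleneck 3, flow now 10.
Augment Depot→n2→n3→Port: bottleneck 5, flow now 15.
Augment Depot→n2→n5→Port: bottleneck 2, flow now 17.
No augmenting path remains; maximum flow = 17.
In the residual graph, reachable from Depot: {Depot}.
Min-cut edges: Depot→n1 (10), Depot→n2 (7); capacity 10 + 7 = 17.
Cut capacity 23 exceeds the max flow 17, so it is not minimum.

No — its capacity is 23, but the minimum cut has capacity 17.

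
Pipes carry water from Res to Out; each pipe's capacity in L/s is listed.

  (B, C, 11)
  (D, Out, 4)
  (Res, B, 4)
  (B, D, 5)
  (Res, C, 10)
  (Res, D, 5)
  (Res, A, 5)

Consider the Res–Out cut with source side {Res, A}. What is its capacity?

Edges leaving {Res, A}: Res→B (4), Res→C (10), Res→D (5).
Cut capacity = 4 + 10 + 5 = 19.

19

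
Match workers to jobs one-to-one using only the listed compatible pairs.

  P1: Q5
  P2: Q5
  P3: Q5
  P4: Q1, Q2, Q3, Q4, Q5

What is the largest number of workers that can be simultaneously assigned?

2

Unit-capacity flow: source→left, listed edges, right→sink; max matching = max flow.
Augmenting path P1→Q5 (+1); matched 1.
Augmenting path P4→Q1 (+1); matched 2.
No augmenting path remains; maximum matching = 2.
König certificate: {P4, Q5} is a vertex cover of size 2 (every listed pair touches it), so no matching can be larger.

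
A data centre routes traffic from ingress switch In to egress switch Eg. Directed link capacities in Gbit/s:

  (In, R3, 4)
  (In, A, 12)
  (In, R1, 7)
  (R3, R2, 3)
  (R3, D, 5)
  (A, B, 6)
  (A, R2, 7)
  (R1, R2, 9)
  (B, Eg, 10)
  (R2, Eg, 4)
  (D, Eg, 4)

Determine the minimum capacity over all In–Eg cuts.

Augment In→R3→R2→Eg: bottleneck 3, flow now 3.
Augment In→R3→D→Eg: bottleneck 1, flow now 4.
Augment In→A→B→Eg: bottleneck 6, flow now 10.
Augment In→A→R2→Eg: bottleneck 1, flow now 11.
Augment In→A→R2→R3→D→Eg: bottleneck 3, flow now 14. (uses reverse residual edge)
No augmenting path remains; maximum flow = 14.
By max-flow min-cut, the minimum cut capacity equals the max flow.
In the residual graph, reachable from In: {In, A, R1, R2}.
Min-cut edges: In→R3 (4), A→B (6), R2→Eg (4); capacity 4 + 6 + 4 = 14.

14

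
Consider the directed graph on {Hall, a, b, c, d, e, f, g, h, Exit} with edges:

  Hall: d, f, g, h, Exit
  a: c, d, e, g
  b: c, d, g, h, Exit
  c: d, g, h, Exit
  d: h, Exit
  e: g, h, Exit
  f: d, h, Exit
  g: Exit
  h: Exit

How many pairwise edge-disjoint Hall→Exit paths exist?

Assign every edge capacity 1; by Menger, the answer equals the max flow.
Path Hall→Exit (+1); total 1.
Path Hall→d→Exit (+1); total 2.
Path Hall→f→Exit (+1); total 3.
Path Hall→g→Exit (+1); total 4.
Path Hall→h→Exit (+1); total 5.
No residual Hall→Exit path; max flow = 5.
Certifying cut of size 5: {Hall→Exit, Hall→d, Hall→f, Hall→g, Hall→h}.

5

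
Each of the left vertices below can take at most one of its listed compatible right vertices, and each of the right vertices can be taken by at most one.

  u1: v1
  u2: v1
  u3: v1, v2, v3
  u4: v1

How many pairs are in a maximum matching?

Unit-capacity flow: source→left, listed edges, right→sink; max matching = max flow.
Augmenting path u1→v1 (+1); matched 1.
Augmenting path u3→v2 (+1); matched 2.
No augmenting path remains; maximum matching = 2.
König certificate: {u3, v1} is a vertex cover of size 2 (every listed pair touches it), so no matching can be larger.

2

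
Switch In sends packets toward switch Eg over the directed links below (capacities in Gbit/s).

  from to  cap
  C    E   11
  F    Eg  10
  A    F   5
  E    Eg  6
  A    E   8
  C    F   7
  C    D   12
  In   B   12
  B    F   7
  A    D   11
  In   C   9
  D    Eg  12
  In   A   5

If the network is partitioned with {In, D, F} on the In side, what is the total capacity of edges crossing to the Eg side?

Edges leaving {In, D, F}: In→A (5), In→B (12), In→C (9), D→Eg (12), F→Eg (10).
Cut capacity = 5 + 12 + 9 + 12 + 10 = 48.

48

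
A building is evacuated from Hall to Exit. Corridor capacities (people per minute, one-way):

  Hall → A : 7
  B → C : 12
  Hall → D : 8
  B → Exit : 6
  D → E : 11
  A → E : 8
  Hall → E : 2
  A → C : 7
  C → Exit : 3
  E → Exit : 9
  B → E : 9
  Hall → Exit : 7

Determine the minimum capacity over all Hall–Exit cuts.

Augment Hall→Exit: bottleneck 7, flow now 7.
Augment Hall→E→Exit: bottleneck 2, flow now 9.
Augment Hall→A→C→Exit: bottleneck 3, flow now 12.
Augment Hall→A→E→Exit: bottleneck 4, flow now 16.
Augment Hall→D→E→Exit: bottleneck 3, flow now 19.
No augmenting path remains; maximum flow = 19.
By max-flow min-cut, the minimum cut capacity equals the max flow.
In the residual graph, reachable from Hall: {Hall, A, C, D, E}.
Min-cut edges: Hall→Exit (7), C→Exit (3), E→Exit (9); capacity 7 + 3 + 9 = 19.

19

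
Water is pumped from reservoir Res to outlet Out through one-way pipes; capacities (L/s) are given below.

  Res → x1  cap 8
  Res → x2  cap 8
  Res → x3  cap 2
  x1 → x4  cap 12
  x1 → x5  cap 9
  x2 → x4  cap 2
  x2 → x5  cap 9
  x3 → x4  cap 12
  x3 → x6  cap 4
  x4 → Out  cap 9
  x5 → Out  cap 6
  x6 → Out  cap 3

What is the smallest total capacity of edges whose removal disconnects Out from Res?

17

Augment Res→x1→x4→Out: bottleneck 8, flow now 8.
Augment Res→x2→x4→Out: bottleneck 1, flow now 9.
Augment Res→x2→x5→Out: bottleneck 6, flow now 15.
Augment Res→x3→x6→Out: bottleneck 2, flow now 17.
No augmenting path remains; maximum flow = 17.
By max-flow min-cut, the minimum cut capacity equals the max flow.
In the residual graph, reachable from Res: {Res, x1, x2, x4, x5}.
Min-cut edges: Res→x3 (2), x4→Out (9), x5→Out (6); capacity 2 + 9 + 6 = 17.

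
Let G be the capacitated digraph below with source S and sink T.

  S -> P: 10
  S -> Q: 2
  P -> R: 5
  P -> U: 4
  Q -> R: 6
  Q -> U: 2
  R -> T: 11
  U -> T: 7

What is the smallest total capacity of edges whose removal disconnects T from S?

11

Augment S→P→R→T: bottleneck 5, flow now 5.
Augment S→P→U→T: bottleneck 4, flow now 9.
Augment S→Q→R→T: bottleneck 2, flow now 11.
No augmenting path remains; maximum flow = 11.
By max-flow min-cut, the minimum cut capacity equals the max flow.
In the residual graph, reachable from S: {S, P}.
Min-cut edges: S→Q (2), P→R (5), P→U (4); capacity 2 + 5 + 4 = 11.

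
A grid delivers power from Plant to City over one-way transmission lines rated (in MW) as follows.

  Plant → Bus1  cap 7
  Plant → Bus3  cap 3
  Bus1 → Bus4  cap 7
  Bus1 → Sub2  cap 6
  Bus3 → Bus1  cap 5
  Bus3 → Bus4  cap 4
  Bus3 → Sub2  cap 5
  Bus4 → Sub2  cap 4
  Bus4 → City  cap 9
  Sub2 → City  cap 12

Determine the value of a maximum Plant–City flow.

10

Augment Plant→Bus1→Bus4→City: bottleneck 7, flow now 7.
Augment Plant→Bus3→Bus4→City: bottleneck 2, flow now 9.
Augment Plant→Bus3→Sub2→City: bottleneck 1, flow now 10.
No augmenting path remains; maximum flow = 10.
In the residual graph, reachable from Plant: {Plant}.
Min-cut edges: Plant→Bus1 (7), Plant→Bus3 (3); capacity 7 + 3 = 10.
This cut is saturated, so no flow can exceed 10.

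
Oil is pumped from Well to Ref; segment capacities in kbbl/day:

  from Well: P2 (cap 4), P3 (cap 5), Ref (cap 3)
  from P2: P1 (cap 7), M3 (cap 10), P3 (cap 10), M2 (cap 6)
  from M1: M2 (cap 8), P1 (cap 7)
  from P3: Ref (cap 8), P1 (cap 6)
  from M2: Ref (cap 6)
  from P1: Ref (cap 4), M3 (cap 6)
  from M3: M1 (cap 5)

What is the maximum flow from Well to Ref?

12

Augment Well→Ref: bottleneck 3, flow now 3.
Augment Well→P3→Ref: bottleneck 5, flow now 8.
Augment Well→P2→P3→Ref: bottleneck 3, flow now 11.
Augment Well→P2→M2→Ref: bottleneck 1, flow now 12.
No augmenting path remains; maximum flow = 12.
In the residual graph, reachable from Well: {Well}.
Min-cut edges: Well→P2 (4), Well→P3 (5), Well→Ref (3); capacity 4 + 5 + 3 = 12.
This cut is saturated, so no flow can exceed 12.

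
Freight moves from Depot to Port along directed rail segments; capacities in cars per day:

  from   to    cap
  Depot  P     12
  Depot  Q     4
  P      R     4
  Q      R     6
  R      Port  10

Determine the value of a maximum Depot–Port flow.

8

Augment Depot→P→R→Port: bottleneck 4, flow now 4.
Augment Depot→Q→R→Port: bottleneck 4, flow now 8.
No augmenting path remains; maximum flow = 8.
In the residual graph, reachable from Depot: {Depot, P}.
Min-cut edges: Depot→Q (4), P→R (4); capacity 4 + 4 = 8.
This cut is saturated, so no flow can exceed 8.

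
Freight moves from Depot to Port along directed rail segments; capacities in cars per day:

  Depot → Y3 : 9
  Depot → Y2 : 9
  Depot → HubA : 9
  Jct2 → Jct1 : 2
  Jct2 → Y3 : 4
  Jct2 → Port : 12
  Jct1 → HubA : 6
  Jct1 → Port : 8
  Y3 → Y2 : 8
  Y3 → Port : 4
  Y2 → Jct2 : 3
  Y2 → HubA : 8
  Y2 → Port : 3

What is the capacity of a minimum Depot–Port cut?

Augment Depot→Y3→Port: bottleneck 4, flow now 4.
Augment Depot→Y2→Port: bottleneck 3, flow now 7.
Augment Depot→Y2→Jct2→Port: bottleneck 3, flow now 10.
No augmenting path remains; maximum flow = 10.
By max-flow min-cut, the minimum cut capacity equals the max flow.
In the residual graph, reachable from Depot: {Depot, Y3, Y2, HubA}.
Min-cut edges: Y3→Port (4), Y2→Jct2 (3), Y2→Port (3); capacity 4 + 3 + 3 = 10.

10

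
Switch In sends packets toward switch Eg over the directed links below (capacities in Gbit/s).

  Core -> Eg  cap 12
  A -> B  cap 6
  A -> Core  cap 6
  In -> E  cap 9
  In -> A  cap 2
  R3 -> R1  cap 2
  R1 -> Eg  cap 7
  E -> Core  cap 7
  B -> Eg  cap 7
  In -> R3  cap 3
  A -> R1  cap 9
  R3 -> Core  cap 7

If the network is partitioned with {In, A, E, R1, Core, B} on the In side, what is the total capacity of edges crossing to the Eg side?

Edges leaving {In, A, E, R1, Core, B}: In→R3 (3), R1→Eg (7), Core→Eg (12), B→Eg (7).
Cut capacity = 3 + 7 + 12 + 7 = 29.

29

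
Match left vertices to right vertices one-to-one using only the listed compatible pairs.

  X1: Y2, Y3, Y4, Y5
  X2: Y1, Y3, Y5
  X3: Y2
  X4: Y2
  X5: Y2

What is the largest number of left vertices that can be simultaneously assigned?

Unit-capacity flow: source→left, listed edges, right→sink; max matching = max flow.
Augmenting path X1→Y2 (+1); matched 1.
Augmenting path X2→Y1 (+1); matched 2.
Augmenting path X3→Y2→X1→Y3 (+1); matched 3.
No augmenting path remains; maximum matching = 3.
König certificate: {X1, X2, Y2} is a vertex cover of size 3 (every listed pair touches it), so no matching can be larger.

3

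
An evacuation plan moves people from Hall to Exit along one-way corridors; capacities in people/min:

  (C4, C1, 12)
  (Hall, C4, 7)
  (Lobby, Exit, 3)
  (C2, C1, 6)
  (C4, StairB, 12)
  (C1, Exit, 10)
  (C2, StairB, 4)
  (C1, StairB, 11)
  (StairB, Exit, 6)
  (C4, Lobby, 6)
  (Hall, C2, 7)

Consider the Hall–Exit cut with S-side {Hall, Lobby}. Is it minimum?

Given cut capacity: 7 + 7 + 3 = 17.
Augment Hall→C2→StairB→Exit: bottleneck 4, flow now 4.
Augment Hall→C2→C1→Exit: bottleneck 3, flow now 7.
Augment Hall→C4→StairB→Exit: bottleneck 2, flow now 9.
Augment Hall→C4→C1→Exit: bottleneck 5, flow now 14.
No augmenting path remains; maximum flow = 14.
In the residual graph, reachable from Hall: {Hall}.
Min-cut edges: Hall→C2 (7), Hall→C4 (7); capacity 7 + 7 = 14.
Cut capacity 17 exceeds the max flow 14, so it is not minimum.

No — its capacity is 17, but the minimum cut has capacity 14.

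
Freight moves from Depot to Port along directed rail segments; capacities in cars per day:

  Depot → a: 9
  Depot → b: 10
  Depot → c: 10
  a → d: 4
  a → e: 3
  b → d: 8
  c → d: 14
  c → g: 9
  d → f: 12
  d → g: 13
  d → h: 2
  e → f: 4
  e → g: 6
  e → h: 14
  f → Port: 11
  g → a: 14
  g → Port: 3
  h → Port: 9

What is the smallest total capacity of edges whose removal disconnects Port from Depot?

19

Augment Depot→c→g→Port: bottleneck 3, flow now 3.
Augment Depot→a→d→f→Port: bottleneck 4, flow now 7.
Augment Depot→a→e→f→Port: bottleneck 3, flow now 10.
Augment Depot→b→d→f→Port: bottleneck 4, flow now 14.
Augment Depot→b→d→h→Port: bottleneck 2, flow now 16.
Augment Depot→b→d→f→e→h→Port: bottleneck 2, flow now 18. (uses reverse residual edge)
Augment Depot→c→d→f→e→h→Port: bottleneck 1, flow now 19. (uses reverse residual edge)
No augmenting path remains; maximum flow = 19.
By max-flow min-cut, the minimum cut capacity equals the max flow.
In the residual graph, reachable from Depot: {Depot, a, b, c, d, f, g}.
Min-cut edges: a→e (3), d→h (2), f→Port (11), g→Port (3); capacity 3 + 2 + 11 + 3 = 19.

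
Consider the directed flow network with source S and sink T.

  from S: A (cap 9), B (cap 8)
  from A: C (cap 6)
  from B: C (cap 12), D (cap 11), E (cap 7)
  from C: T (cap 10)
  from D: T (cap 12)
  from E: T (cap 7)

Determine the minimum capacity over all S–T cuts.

Augment S→A→C→T: bottleneck 6, flow now 6.
Augment S→B→C→T: bottleneck 4, flow now 10.
Augment S→B→D→T: bottleneck 4, flow now 14.
No augmenting path remains; maximum flow = 14.
By max-flow min-cut, the minimum cut capacity equals the max flow.
In the residual graph, reachable from S: {S, A}.
Min-cut edges: S→B (8), A→C (6); capacity 8 + 6 = 14.

14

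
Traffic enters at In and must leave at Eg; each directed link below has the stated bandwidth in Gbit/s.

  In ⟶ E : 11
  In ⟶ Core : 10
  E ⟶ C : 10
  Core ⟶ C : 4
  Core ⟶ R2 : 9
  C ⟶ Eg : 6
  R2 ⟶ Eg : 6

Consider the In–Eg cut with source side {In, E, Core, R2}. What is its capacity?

20

Edges leaving {In, E, Core, R2}: E→C (10), Core→C (4), R2→Eg (6).
Cut capacity = 10 + 4 + 6 = 20.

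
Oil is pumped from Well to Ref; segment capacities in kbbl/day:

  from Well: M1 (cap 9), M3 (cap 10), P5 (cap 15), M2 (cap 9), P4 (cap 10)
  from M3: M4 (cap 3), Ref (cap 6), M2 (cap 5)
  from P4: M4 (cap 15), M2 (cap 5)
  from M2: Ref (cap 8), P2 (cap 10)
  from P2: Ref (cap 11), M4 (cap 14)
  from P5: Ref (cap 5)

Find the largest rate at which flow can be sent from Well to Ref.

29

Augment Well→M3→Ref: bottleneck 6, flow now 6.
Augment Well→M2→Ref: bottleneck 8, flow now 14.
Augment Well→P5→Ref: bottleneck 5, flow now 19.
Augment Well→M2→P2→Ref: bottleneck 1, flow now 20.
Augment Well→M3→M2→P2→Ref: bottleneck 4, flow now 24.
Augment Well→P4→M2→P2→Ref: bottleneck 5, flow now 29.
No augmenting path remains; maximum flow = 29.
In the residual graph, reachable from Well: {Well, P4, M4, M1, P5}.
Min-cut edges: Well→M3 (10), Well→M2 (9), P4→M2 (5), P5→Ref (5); capacity 10 + 9 + 5 + 5 = 29.
This cut is saturated, so no flow can exceed 29.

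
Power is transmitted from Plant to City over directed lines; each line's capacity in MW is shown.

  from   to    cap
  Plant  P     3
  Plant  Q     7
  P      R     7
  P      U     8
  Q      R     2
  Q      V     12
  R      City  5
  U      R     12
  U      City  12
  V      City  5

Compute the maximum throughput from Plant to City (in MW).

Augment Plant→P→R→City: bottleneck 3, flow now 3.
Augment Plant→Q→R→City: bottleneck 2, flow now 5.
Augment Plant→Q→V→City: bottleneck 5, flow now 10.
No augmenting path remains; maximum flow = 10.
In the residual graph, reachable from Plant: {Plant}.
Min-cut edges: Plant→P (3), Plant→Q (7); capacity 3 + 7 = 10.
This cut is saturated, so no flow can exceed 10.

10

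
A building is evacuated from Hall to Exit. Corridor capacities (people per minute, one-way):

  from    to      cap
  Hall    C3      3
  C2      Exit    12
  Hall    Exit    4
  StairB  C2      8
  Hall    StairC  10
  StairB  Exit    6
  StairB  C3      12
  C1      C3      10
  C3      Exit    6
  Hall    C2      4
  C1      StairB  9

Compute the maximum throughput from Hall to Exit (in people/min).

Augment Hall→Exit: bottleneck 4, flow now 4.
Augment Hall→C3→Exit: bottleneck 3, flow now 7.
Augment Hall→C2→Exit: bottleneck 4, flow now 11.
No augmenting path remains; maximum flow = 11.
In the residual graph, reachable from Hall: {Hall, StairC}.
Min-cut edges: Hall→C3 (3), Hall→C2 (4), Hall→Exit (4); capacity 3 + 4 + 4 = 11.
This cut is saturated, so no flow can exceed 11.

11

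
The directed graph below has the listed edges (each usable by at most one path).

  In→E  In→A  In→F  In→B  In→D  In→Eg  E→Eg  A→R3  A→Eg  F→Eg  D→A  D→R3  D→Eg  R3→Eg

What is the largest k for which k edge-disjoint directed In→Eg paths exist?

Assign every edge capacity 1; by Menger, the answer equals the max flow.
Path In→Eg (+1); total 1.
Path In→E→Eg (+1); total 2.
Path In→A→Eg (+1); total 3.
Path In→F→Eg (+1); total 4.
Path In→D→Eg (+1); total 5.
No residual In→Eg path; max flow = 5.
Certifying cut of size 5: {In→A, In→D, In→E, In→Eg, In→F}.

5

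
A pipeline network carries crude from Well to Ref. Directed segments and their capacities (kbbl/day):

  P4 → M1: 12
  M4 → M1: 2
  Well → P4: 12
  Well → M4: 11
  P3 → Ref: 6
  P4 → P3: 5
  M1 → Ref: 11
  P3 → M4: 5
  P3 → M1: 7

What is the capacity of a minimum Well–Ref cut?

Augment Well→M4→M1→Ref: bottleneck 2, flow now 2.
Augment Well→P4→P3→Ref: bottleneck 5, flow now 7.
Augment Well→P4→M1→Ref: bottleneck 7, flow now 14.
No augmenting path remains; maximum flow = 14.
By max-flow min-cut, the minimum cut capacity equals the max flow.
In the residual graph, reachable from Well: {Well, M4}.
Min-cut edges: Well→P4 (12), M4→M1 (2); capacity 12 + 2 = 14.

14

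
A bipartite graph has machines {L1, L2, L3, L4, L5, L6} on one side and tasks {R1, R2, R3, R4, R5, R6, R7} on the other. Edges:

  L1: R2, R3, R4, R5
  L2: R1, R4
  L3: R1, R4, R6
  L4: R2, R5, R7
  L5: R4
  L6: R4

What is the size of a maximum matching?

5

Unit-capacity flow: source→left, listed edges, right→sink; max matching = max flow.
Augmenting path L1→R2 (+1); matched 1.
Augmenting path L2→R1 (+1); matched 2.
Augmenting path L3→R4 (+1); matched 3.
Augmenting path L4→R5 (+1); matched 4.
Augmenting path L5→R4→L3→R6 (+1); matched 5.
No augmenting path remains; maximum matching = 5.
König certificate: {L1, L2, L3, L4, R4} is a vertex cover of size 5 (every listed pair touches it), so no matching can be larger.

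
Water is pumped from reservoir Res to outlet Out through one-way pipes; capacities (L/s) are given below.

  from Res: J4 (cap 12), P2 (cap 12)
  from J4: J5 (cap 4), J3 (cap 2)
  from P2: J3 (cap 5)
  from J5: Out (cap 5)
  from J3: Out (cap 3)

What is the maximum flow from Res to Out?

7

Augment Res→J4→J5→Out: bottleneck 4, flow now 4.
Augment Res→J4→J3→Out: bottleneck 2, flow now 6.
Augment Res→P2→J3→Out: bottleneck 1, flow now 7.
No augmenting path remains; maximum flow = 7.
In the residual graph, reachable from Res: {Res, J4, P2, J3}.
Min-cut edges: J4→J5 (4), J3→Out (3); capacity 4 + 3 = 7.
This cut is saturated, so no flow can exceed 7.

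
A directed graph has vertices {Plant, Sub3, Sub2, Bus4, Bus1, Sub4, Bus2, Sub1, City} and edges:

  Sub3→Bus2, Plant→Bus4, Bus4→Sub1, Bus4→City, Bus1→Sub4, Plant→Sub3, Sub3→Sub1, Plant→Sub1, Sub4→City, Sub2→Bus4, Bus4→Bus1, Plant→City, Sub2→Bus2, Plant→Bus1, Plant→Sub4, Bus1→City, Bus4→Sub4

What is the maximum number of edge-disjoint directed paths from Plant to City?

Assign every edge capacity 1; by Menger, the answer equals the max flow.
Path Plant→City (+1); total 1.
Path Plant→Bus4→City (+1); total 2.
Path Plant→Bus1→City (+1); total 3.
Path Plant→Sub4→City (+1); total 4.
No residual Plant→City path; max flow = 4.
Certifying cut of size 4: {Plant→Bus1, Plant→Bus4, Plant→City, Plant→Sub4}.

4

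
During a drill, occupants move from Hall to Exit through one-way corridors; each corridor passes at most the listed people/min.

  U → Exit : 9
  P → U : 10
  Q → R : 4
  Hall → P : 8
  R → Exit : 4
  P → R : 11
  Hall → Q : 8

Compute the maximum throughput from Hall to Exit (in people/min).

Augment Hall→P→R→Exit: bottleneck 4, flow now 4.
Augment Hall→P→U→Exit: bottleneck 4, flow now 8.
Augment Hall→Q→R→P→U→Exit: bottleneck 4, flow now 12. (uses reverse residual edge)
No augmenting path remains; maximum flow = 12.
In the residual graph, reachable from Hall: {Hall, Q}.
Min-cut edges: Hall→P (8), Q→R (4); capacity 8 + 4 = 12.
This cut is saturated, so no flow can exceed 12.

12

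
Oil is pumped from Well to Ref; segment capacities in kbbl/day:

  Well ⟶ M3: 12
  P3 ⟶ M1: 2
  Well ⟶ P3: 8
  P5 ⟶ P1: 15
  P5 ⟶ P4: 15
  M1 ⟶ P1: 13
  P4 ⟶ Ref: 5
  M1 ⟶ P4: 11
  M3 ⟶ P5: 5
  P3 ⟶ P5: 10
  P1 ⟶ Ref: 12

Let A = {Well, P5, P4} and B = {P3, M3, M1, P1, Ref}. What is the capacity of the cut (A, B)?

Edges leaving {Well, P5, P4}: Well→P3 (8), Well→M3 (12), P5→P1 (15), P4→Ref (5).
Cut capacity = 8 + 12 + 15 + 5 = 40.

40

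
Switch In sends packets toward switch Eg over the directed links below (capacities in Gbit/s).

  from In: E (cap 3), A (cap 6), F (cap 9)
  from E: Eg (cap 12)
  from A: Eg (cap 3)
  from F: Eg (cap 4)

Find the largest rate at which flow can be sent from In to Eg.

10

Augment In→E→Eg: bottleneck 3, flow now 3.
Augment In→A→Eg: bottleneck 3, flow now 6.
Augment In→F→Eg: bottleneck 4, flow now 10.
No augmenting path remains; maximum flow = 10.
In the residual graph, reachable from In: {In, A, F}.
Min-cut edges: In→E (3), A→Eg (3), F→Eg (4); capacity 3 + 3 + 4 = 10.
This cut is saturated, so no flow can exceed 10.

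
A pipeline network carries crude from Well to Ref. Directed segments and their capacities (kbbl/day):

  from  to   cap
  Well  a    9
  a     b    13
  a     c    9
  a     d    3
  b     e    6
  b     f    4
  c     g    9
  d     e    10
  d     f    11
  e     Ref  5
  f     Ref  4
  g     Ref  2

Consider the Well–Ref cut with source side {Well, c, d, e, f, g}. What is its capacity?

Edges leaving {Well, c, d, e, f, g}: Well→a (9), e→Ref (5), f→Ref (4), g→Ref (2).
Cut capacity = 9 + 5 + 4 + 2 = 20.

20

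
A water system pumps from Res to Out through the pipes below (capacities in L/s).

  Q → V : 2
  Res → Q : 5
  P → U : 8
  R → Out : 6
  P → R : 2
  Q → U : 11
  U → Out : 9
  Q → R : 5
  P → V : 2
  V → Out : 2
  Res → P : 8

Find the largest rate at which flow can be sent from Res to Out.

13

Augment Res→P→R→Out: bottleneck 2, flow now 2.
Augment Res→P→U→Out: bottleneck 6, flow now 8.
Augment Res→Q→R→Out: bottleneck 4, flow now 12.
Augment Res→Q→U→Out: bottleneck 1, flow now 13.
No augmenting path remains; maximum flow = 13.
In the residual graph, reachable from Res: {Res}.
Min-cut edges: Res→P (8), Res→Q (5); capacity 8 + 5 = 13.
This cut is saturated, so no flow can exceed 13.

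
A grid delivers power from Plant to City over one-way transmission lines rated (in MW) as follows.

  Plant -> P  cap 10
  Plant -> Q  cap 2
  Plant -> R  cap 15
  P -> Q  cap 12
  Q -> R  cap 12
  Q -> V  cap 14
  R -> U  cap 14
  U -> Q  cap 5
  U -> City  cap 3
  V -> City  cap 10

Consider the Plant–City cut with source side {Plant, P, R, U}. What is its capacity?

Edges leaving {Plant, P, R, U}: Plant→Q (2), P→Q (12), U→Q (5), U→City (3).
Cut capacity = 2 + 12 + 5 + 3 = 22.

22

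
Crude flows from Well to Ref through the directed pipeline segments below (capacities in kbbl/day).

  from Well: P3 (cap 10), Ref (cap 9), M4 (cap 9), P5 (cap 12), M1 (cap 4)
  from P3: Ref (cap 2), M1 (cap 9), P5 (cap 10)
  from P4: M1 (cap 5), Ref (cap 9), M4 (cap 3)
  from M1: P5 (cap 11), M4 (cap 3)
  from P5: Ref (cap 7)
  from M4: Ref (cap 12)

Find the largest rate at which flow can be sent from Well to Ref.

Augment Well→Ref: bottleneck 9, flow now 9.
Augment Well→P3→Ref: bottleneck 2, flow now 11.
Augment Well→P5→Ref: bottleneck 7, flow now 18.
Augment Well→M4→Ref: bottleneck 9, flow now 27.
Augment Well→M1→M4→Ref: bottleneck 3, flow now 30.
No augmenting path remains; maximum flow = 30.
In the residual graph, reachable from Well: {Well, P3, M1, P5}.
Min-cut edges: Well→M4 (9), Well→Ref (9), P3→Ref (2), M1→M4 (3), P5→Ref (7); capacity 9 + 9 + 2 + 3 + 7 = 30.
This cut is saturated, so no flow can exceed 30.

30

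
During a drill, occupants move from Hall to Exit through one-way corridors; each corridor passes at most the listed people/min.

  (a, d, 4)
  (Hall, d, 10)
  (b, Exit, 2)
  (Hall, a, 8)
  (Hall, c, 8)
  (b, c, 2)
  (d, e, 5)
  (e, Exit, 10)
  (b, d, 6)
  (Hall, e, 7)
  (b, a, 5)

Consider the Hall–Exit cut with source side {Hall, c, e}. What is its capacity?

28

Edges leaving {Hall, c, e}: Hall→a (8), Hall→d (10), e→Exit (10).
Cut capacity = 8 + 10 + 10 = 28.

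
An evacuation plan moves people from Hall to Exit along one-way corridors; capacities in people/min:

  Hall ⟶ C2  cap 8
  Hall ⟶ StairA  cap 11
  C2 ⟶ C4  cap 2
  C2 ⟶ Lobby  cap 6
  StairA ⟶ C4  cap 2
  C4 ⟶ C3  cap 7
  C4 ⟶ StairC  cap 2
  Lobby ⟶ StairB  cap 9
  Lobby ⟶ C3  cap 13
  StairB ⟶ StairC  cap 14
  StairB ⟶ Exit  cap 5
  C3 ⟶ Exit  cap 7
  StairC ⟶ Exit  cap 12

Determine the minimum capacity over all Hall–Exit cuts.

10

Augment Hall→C2→C4→C3→Exit: bottleneck 2, flow now 2.
Augment Hall→C2→Lobby→StairB→Exit: bottleneck 5, flow now 7.
Augment Hall→C2→Lobby→C3→Exit: bottleneck 1, flow now 8.
Augment Hall→StairA→C4→C3→Exit: bottleneck 2, flow now 10.
No augmenting path remains; maximum flow = 10.
By max-flow min-cut, the minimum cut capacity equals the max flow.
In the residual graph, reachable from Hall: {Hall, StairA}.
Min-cut edges: Hall→C2 (8), StairA→C4 (2); capacity 8 + 2 = 10.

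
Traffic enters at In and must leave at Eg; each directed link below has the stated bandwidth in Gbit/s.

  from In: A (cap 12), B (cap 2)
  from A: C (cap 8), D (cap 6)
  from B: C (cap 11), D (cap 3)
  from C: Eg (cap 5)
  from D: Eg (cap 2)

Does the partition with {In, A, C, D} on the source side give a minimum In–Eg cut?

No — its capacity is 9, but the minimum cut has capacity 7.

Given cut capacity: 2 + 5 + 2 = 9.
Augment In→A→C→Eg: bottleneck 5, flow now 5.
Augment In→A→D→Eg: bottleneck 2, flow now 7.
No augmenting path remains; maximum flow = 7.
In the residual graph, reachable from In: {In, A, B, C, D}.
Min-cut edges: C→Eg (5), D→Eg (2); capacity 5 + 2 = 7.
Cut capacity 9 exceeds the max flow 7, so it is not minimum.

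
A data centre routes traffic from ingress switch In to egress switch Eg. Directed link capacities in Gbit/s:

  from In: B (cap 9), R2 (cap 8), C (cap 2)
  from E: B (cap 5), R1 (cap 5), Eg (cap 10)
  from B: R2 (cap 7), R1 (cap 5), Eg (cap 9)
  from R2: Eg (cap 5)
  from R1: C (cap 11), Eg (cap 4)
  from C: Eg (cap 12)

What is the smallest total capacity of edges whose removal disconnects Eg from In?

16

Augment In→B→Eg: bottleneck 9, flow now 9.
Augment In→R2→Eg: bottleneck 5, flow now 14.
Augment In→C→Eg: bottleneck 2, flow now 16.
No augmenting path remains; maximum flow = 16.
By max-flow min-cut, the minimum cut capacity equals the max flow.
In the residual graph, reachable from In: {In, R2}.
Min-cut edges: In→B (9), In→C (2), R2→Eg (5); capacity 9 + 2 + 5 = 16.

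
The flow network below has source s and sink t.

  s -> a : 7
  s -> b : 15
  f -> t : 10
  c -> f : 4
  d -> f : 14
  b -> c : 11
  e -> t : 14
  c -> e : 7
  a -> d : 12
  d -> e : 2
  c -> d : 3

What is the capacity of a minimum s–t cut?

Augment s→a→d→e→t: bottleneck 2, flow now 2.
Augment s→a→d→f→t: bottleneck 5, flow now 7.
Augment s→b→c→e→t: bottleneck 7, flow now 14.
Augment s→b→c→f→t: bottleneck 4, flow now 18.
No augmenting path remains; maximum flow = 18.
By max-flow min-cut, the minimum cut capacity equals the max flow.
In the residual graph, reachable from s: {s, b}.
Min-cut edges: s→a (7), b→c (11); capacity 7 + 11 = 18.

18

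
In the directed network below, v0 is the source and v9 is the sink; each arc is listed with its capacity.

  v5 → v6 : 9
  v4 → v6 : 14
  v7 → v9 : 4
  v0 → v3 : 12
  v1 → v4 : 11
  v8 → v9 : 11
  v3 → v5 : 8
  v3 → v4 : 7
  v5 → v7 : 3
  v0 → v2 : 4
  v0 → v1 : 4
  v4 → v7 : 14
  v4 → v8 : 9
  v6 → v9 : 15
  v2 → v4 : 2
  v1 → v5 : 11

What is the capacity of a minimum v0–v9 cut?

Augment v0→v1→v4→v6→v9: bottleneck 4, flow now 4.
Augment v0→v2→v4→v6→v9: bottleneck 2, flow now 6.
Augment v0→v3→v4→v6→v9: bottleneck 7, flow now 13.
Augment v0→v3→v5→v6→v9: bottleneck 2, flow now 15.
Augment v0→v3→v5→v7→v9: bottleneck 3, flow now 18.
No augmenting path remains; maximum flow = 18.
By max-flow min-cut, the minimum cut capacity equals the max flow.
In the residual graph, reachable from v0: {v0, v2}.
Min-cut edges: v0→v1 (4), v0→v3 (12), v2→v4 (2); capacity 4 + 12 + 2 = 18.

18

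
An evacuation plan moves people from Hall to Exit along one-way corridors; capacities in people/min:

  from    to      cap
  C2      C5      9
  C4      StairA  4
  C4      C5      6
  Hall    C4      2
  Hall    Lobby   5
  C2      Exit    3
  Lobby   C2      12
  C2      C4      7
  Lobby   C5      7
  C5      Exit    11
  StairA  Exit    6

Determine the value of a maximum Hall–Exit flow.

7

Augment Hall→Lobby→C2→Exit: bottleneck 3, flow now 3.
Augment Hall→Lobby→C5→Exit: bottleneck 2, flow now 5.
Augment Hall→C4→C5→Exit: bottleneck 2, flow now 7.
No augmenting path remains; maximum flow = 7.
In the residual graph, reachable from Hall: {Hall}.
Min-cut edges: Hall→Lobby (5), Hall→C4 (2); capacity 5 + 2 = 7.
This cut is saturated, so no flow can exceed 7.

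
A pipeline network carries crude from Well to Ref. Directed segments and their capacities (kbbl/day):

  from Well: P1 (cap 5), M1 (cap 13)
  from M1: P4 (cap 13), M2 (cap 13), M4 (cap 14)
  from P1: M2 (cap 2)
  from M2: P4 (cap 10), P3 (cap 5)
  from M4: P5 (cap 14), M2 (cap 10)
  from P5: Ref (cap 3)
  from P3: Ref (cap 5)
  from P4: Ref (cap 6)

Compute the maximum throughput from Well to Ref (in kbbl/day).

Augment Well→M1→P4→Ref: bottleneck 6, flow now 6.
Augment Well→M1→M2→P3→Ref: bottleneck 5, flow now 11.
Augment Well→M1→M4→P5→Ref: bottleneck 2, flow now 13.
Augment Well→P1→M2→M1→M4→P5→Ref: bottleneck 1, flow now 14. (uses reverse residual edge)
No augmenting path remains; maximum flow = 14.
In the residual graph, reachable from Well: {Well, M1, P1, M2, M4, P5, P4}.
Min-cut edges: M2→P3 (5), P5→Ref (3), P4→Ref (6); capacity 5 + 3 + 6 = 14.
This cut is saturated, so no flow can exceed 14.

14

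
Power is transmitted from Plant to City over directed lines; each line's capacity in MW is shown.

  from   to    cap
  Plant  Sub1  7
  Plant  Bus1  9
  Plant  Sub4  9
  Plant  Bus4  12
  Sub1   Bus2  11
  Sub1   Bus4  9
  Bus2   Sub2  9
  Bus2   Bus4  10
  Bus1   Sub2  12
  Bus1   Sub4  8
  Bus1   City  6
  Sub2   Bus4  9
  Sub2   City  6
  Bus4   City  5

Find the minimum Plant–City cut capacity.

17

Augment Plant→Bus1→City: bottleneck 6, flow now 6.
Augment Plant→Bus4→City: bottleneck 5, flow now 11.
Augment Plant→Bus1→Sub2→City: bottleneck 3, flow now 14.
Augment Plant→Sub1→Bus2→Sub2→City: bottleneck 3, flow now 17.
No augmenting path remains; maximum flow = 17.
By max-flow min-cut, the minimum cut capacity equals the max flow.
In the residual graph, reachable from Plant: {Plant, Sub1, Bus2, Bus1, Sub2, Sub4, Bus4}.
Min-cut edges: Bus1→City (6), Sub2→City (6), Bus4→City (5); capacity 6 + 6 + 5 = 17.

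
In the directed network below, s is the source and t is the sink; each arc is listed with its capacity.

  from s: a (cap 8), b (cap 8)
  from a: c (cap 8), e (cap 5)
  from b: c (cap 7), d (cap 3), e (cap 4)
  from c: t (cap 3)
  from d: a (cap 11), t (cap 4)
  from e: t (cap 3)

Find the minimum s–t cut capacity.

9

Augment s→a→c→t: bottleneck 3, flow now 3.
Augment s→a→e→t: bottleneck 3, flow now 6.
Augment s→b→d→t: bottleneck 3, flow now 9.
No augmenting path remains; maximum flow = 9.
By max-flow min-cut, the minimum cut capacity equals the max flow.
In the residual graph, reachable from s: {s, a, b, c, e}.
Min-cut edges: b→d (3), c→t (3), e→t (3); capacity 3 + 3 + 3 = 9.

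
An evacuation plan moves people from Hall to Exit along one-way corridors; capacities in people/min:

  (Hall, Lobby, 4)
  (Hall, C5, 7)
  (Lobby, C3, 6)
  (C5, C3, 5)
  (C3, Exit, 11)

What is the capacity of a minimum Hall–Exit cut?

9

Augment Hall→Lobby→C3→Exit: bottleneck 4, flow now 4.
Augment Hall→C5→C3→Exit: bottleneck 5, flow now 9.
No augmenting path remains; maximum flow = 9.
By max-flow min-cut, the minimum cut capacity equals the max flow.
In the residual graph, reachable from Hall: {Hall, C5}.
Min-cut edges: Hall→Lobby (4), C5→C3 (5); capacity 4 + 5 = 9.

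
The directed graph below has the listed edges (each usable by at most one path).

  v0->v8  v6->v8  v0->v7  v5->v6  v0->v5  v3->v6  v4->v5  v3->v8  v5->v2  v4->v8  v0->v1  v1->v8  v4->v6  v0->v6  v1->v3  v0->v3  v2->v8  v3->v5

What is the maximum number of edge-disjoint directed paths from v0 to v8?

Assign every edge capacity 1; by Menger, the answer equals the max flow.
Path v0→v8 (+1); total 1.
Path v0→v1→v8 (+1); total 2.
Path v0→v3→v8 (+1); total 3.
Path v0→v6→v8 (+1); total 4.
Path v0→v5→v2→v8 (+1); total 5.
No residual v0→v8 path; max flow = 5.
Certifying cut of size 5: {v0→v1, v0→v3, v0→v5, v0→v6, v0→v8}.

5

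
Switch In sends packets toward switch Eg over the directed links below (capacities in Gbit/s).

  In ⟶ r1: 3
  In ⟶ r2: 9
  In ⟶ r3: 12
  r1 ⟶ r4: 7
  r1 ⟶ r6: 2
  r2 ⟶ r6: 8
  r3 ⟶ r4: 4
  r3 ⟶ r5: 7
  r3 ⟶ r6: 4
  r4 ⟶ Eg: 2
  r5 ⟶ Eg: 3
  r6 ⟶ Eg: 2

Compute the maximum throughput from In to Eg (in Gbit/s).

7

Augment In→r1→r4→Eg: bottleneck 2, flow now 2.
Augment In→r1→r6→Eg: bottleneck 1, flow now 3.
Augment In→r2→r6→Eg: bottleneck 1, flow now 4.
Augment In→r3→r5→Eg: bottleneck 3, flow now 7.
No augmenting path remains; maximum flow = 7.
In the residual graph, reachable from In: {In, r1, r2, r3, r4, r5, r6}.
Min-cut edges: r4→Eg (2), r5→Eg (3), r6→Eg (2); capacity 2 + 3 + 2 = 7.
This cut is saturated, so no flow can exceed 7.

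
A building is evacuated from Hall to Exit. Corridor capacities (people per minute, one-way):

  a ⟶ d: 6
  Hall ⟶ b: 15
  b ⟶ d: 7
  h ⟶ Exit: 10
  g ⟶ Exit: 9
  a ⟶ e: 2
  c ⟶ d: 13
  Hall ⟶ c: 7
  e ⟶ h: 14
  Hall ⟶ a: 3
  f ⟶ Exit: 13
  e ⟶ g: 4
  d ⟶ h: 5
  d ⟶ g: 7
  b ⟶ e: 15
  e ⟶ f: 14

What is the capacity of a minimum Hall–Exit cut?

25

Augment Hall→a→d→g→Exit: bottleneck 3, flow now 3.
Augment Hall→b→d→g→Exit: bottleneck 4, flow now 7.
Augment Hall→b→d→h→Exit: bottleneck 3, flow now 10.
Augment Hall→b→e→f→Exit: bottleneck 8, flow now 18.
Augment Hall→c→d→h→Exit: bottleneck 2, flow now 20.
Augment Hall→c→d→a→e→f→Exit: bottleneck 2, flow now 22. (uses reverse residual edge)
Augment Hall→c→d→b→e→f→Exit: bottleneck 3, flow now 25. (uses reverse residual edge)
No augmenting path remains; maximum flow = 25.
By max-flow min-cut, the minimum cut capacity equals the max flow.
In the residual graph, reachable from Hall: {Hall}.
Min-cut edges: Hall→a (3), Hall→b (15), Hall→c (7); capacity 3 + 15 + 7 = 25.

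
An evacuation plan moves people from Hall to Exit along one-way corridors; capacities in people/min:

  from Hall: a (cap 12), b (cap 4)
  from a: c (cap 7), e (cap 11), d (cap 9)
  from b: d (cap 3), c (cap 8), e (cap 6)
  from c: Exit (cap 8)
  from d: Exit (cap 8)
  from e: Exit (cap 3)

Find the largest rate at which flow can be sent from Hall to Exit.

16

Augment Hall→a→c→Exit: bottleneck 7, flow now 7.
Augment Hall→a→d→Exit: bottleneck 5, flow now 12.
Augment Hall→b→c→Exit: bottleneck 1, flow now 13.
Augment Hall→b→d→Exit: bottleneck 3, flow now 16.
No augmenting path remains; maximum flow = 16.
In the residual graph, reachable from Hall: {Hall}.
Min-cut edges: Hall→a (12), Hall→b (4); capacity 12 + 4 = 16.
This cut is saturated, so no flow can exceed 16.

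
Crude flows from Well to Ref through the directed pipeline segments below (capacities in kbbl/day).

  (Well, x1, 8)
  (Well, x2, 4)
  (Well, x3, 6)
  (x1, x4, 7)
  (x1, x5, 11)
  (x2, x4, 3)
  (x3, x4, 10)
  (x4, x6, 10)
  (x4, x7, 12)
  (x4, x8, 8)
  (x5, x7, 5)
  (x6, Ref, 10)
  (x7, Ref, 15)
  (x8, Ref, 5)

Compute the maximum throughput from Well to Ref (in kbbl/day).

17

Augment Well→x1→x4→x6→Ref: bottleneck 7, flow now 7.
Augment Well→x1→x5→x7→Ref: bottleneck 1, flow now 8.
Augment Well→x2→x4→x6→Ref: bottleneck 3, flow now 11.
Augment Well→x3→x4→x7→Ref: bottleneck 6, flow now 17.
No augmenting path remains; maximum flow = 17.
In the residual graph, reachable from Well: {Well, x2}.
Min-cut edges: Well→x1 (8), Well→x3 (6), x2→x4 (3); capacity 8 + 6 + 3 = 17.
This cut is saturated, so no flow can exceed 17.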